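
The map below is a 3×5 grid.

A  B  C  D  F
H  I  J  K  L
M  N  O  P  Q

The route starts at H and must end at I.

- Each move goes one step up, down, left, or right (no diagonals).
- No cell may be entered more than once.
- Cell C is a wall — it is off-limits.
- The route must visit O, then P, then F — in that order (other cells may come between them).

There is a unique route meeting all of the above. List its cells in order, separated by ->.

H -> M -> N -> O -> P -> Q -> L -> F -> D -> K -> J -> I

The waypoints must appear in the order O, P, F, with no cell reused.
Route from H: down 1 to M, right 4 to Q, up 2 to F, left 1 to D, down 1 to K, left 2 to I — 11 moves in all.
Check: order respected (O at step 3, P at step 4, F at step 7).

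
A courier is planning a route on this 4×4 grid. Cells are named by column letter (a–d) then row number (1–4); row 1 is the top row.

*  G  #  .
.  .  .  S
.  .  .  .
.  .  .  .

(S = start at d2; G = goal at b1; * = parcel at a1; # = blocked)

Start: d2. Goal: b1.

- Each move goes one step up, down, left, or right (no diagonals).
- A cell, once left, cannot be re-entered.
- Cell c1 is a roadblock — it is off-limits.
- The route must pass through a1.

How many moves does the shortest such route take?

Any route passes through a1 somewhere between d2 and b1. Summing Manhattan distances along the two legs (d2 → a1 → b1) gives a lower bound of 4 + 1 = 5 moves.
A route of 5 moves achieves this: d2 → c2 → b2 → a2 → a1 → b1.
Since 5 matches the lower bound, it is optimal.

5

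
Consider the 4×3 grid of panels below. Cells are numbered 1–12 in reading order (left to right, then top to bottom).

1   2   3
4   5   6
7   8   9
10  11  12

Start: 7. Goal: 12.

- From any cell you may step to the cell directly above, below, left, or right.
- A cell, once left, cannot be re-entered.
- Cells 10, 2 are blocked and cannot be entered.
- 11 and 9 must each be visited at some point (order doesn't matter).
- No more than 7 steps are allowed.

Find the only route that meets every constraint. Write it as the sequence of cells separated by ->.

The 7-move cap with required stops at 11, 9 leaves no slack for detours.
Route from 7: up to 4, 2× right (reaching 6), down to 9, left to 8, down to 11, right to 12 — 7 moves in all.
Check: all required cells visited; 7 ≤ 7 moves.

7 -> 4 -> 5 -> 6 -> 9 -> 8 -> 11 -> 12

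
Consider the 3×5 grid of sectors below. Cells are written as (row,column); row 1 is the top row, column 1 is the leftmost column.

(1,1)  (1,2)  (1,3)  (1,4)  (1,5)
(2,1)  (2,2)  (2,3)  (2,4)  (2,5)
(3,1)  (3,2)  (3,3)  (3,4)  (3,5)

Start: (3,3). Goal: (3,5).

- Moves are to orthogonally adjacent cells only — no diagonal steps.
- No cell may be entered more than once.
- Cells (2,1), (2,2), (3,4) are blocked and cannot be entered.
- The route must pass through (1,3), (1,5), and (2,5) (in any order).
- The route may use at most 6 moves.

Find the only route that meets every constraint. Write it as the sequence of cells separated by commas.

The 6-move cap with required stops at (1,3), (1,5), (2,5) leaves no slack for detours.
Route from (3,3): up 2 to (1,3), right 2 to (1,5), down 2 to (3,5) — 6 moves in all.
Check: all required cells visited; 6 ≤ 6 moves.

(3,3), (2,3), (1,3), (1,4), (1,5), (2,5), (3,5)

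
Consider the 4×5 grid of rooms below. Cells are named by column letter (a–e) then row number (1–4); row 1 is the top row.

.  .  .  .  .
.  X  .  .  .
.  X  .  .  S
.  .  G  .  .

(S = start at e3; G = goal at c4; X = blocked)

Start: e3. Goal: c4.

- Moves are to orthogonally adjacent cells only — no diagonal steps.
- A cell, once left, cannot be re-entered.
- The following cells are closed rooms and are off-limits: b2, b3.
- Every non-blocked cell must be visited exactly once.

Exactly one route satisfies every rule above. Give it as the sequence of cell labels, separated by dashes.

Need to visit all 18 open cells exactly once, starting at e3 and ending at c4.
Cell b4 has only two open neighbours (a4 and c4), so the path must pass straight through it: one of those is the cell it's entered from and the other is where it exits.
Route from e3: down 1 to e4, left 1 to d4, up 1 to d3, left 1 to c3, up 1 to c2, right 2 to e2, up 1 to e1, left 4 to a1, down 3 to a4, right 2 to c4 — 17 moves in all.
Check: all 18 open cells covered.

e3 - e4 - d4 - d3 - c3 - c2 - d2 - e2 - e1 - d1 - c1 - b1 - a1 - a2 - a3 - a4 - b4 - c4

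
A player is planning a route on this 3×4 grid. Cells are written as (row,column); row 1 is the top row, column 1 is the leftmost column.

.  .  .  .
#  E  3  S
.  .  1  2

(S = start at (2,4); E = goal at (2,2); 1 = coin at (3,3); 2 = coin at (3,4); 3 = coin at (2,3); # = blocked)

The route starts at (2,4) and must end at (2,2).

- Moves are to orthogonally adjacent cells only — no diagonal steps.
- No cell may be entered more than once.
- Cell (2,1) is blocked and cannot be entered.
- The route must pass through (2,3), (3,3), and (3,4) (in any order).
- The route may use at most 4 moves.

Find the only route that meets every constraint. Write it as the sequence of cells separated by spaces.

The budget equals the shortest possible length, so every move has to be on a shortest route through the required cells.
Route from (2,4): down to (3,4), left to (3,3), up to (2,3), left to (2,2) — 4 moves in all.
Check: all required cells visited; 4 ≤ 4 moves.

(2,4) (3,4) (3,3) (2,3) (2,2)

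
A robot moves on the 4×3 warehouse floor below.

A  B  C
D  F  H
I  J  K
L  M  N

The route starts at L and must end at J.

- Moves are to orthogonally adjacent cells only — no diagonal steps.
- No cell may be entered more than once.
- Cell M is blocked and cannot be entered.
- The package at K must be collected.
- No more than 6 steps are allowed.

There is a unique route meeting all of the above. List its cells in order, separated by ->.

The 6-move cap with required stops at K leaves no slack for detours.
Route from L: up 2 to D, right 2 to H, down 1 to K, left 1 to J — 6 moves in all.
Check: all required cells visited; 6 ≤ 6 moves.

L -> I -> D -> F -> H -> K -> J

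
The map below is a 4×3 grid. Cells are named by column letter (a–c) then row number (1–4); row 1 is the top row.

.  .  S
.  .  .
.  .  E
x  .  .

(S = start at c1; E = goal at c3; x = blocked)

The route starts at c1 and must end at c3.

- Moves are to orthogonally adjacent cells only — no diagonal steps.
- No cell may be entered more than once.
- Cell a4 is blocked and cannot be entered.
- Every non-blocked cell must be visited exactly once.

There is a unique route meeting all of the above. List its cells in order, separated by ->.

Need to visit all 11 open cells exactly once, starting at c1 and ending at c3.
Route from c1: down 1 to c2, left 1 to b2, up 1 to b1, left 1 to a1, down 2 to a3, right 1 to b3, down 1 to b4, right 1 to c4, up 1 to c3 — 10 moves in all.
Check: all 11 open cells covered.

c1 -> c2 -> b2 -> b1 -> a1 -> a2 -> a3 -> b3 -> b4 -> c4 -> c3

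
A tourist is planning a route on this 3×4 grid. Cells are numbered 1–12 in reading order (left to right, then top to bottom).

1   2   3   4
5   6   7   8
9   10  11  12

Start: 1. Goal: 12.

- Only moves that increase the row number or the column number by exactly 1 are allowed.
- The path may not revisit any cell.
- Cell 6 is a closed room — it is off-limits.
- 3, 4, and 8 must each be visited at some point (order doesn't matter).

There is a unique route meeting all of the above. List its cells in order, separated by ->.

1 -> 2 -> 3 -> 4 -> 8 -> 12

Moves only go right or down, so the column and row indices never decrease.
Route from 1: 3× right (reaching 4), 2× down (reaching 12) — 5 moves in all.
Check: all required cells visited.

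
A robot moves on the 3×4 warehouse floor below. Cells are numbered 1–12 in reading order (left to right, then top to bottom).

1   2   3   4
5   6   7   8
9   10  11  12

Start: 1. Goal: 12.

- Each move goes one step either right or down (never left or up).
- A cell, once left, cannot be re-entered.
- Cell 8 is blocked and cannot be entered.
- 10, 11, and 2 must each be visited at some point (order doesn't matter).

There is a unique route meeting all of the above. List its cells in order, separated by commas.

Moves only go right or down, so the column and row indices never decrease.
Route from 1: right 1 to 2, down 2 to 10, right 2 to 12 — 5 moves in all.
Check: all required cells visited.

1, 2, 6, 10, 11, 12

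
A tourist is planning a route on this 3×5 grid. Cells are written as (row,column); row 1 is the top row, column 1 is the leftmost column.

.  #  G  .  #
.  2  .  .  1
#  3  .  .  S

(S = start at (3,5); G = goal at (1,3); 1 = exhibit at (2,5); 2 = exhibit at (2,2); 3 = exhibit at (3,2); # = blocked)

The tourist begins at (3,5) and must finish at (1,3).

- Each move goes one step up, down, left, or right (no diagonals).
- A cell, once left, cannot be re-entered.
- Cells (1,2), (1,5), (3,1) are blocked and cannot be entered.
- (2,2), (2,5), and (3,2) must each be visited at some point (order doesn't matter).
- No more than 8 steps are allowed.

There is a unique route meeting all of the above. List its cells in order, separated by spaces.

(3,5) (2,5) (2,4) (3,4) (3,3) (3,2) (2,2) (2,3) (1,3)

The budget equals the shortest possible length, so every move has to be on a shortest route through the required cells.
Route from (3,5): up 1 to (2,5), left 1 to (2,4), down 1 to (3,4), left 2 to (3,2), up 1 to (2,2), right 1 to (2,3), up 1 to (1,3) — 8 moves in all.
Check: all required cells visited; 8 ≤ 8 moves.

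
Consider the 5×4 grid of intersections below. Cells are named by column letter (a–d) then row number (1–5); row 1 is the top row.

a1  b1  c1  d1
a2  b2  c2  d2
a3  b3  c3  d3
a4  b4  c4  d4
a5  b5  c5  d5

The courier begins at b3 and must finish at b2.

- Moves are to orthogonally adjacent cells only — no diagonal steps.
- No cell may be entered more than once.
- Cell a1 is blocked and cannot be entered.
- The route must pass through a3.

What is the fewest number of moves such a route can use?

3

Any route passes through a3 somewhere between b3 and b2. Summing Manhattan distances along the two legs (b3 → a3 → b2) gives a lower bound of 1 + 2 = 3 moves.
A route of 3 moves achieves this: b3 → a3 → a2 → b2.
Since 3 matches the lower bound, it is optimal.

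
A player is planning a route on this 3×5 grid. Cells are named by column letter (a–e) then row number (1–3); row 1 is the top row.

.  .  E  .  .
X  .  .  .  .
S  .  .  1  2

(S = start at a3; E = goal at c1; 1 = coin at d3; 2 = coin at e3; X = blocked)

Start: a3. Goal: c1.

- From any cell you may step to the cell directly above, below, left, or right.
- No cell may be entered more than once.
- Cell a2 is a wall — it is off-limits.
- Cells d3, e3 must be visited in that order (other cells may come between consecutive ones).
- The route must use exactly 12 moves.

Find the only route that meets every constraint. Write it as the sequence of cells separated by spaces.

a3 b3 c3 d3 e3 e2 e1 d1 d2 c2 b2 b1 c1

The waypoints must appear in the order d3, e3, with no cell reused.
Route from a3: 4× right (reaching e3), 2× up (reaching e1), left to d1, down to d2, 2× left (reaching b2), up to b1, right to c1 — 12 moves in all.
Check: order respected (1 at step 3, 2 at step 4); 12 moves as required.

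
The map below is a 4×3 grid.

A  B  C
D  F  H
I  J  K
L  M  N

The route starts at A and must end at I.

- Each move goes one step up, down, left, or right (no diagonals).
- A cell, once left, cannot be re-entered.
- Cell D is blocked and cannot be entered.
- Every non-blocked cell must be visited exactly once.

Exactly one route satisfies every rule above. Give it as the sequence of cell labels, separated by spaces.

A B C H F J K N M L I

Need to visit all 11 open cells exactly once, starting at A and ending at I.
Cell L has only two open neighbours (I and M), so the path must pass straight through it: one of those is the cell it's entered from and the other is where it exits.
Route from A: 2× right (reaching C), down to H, left to F, down to J, right to K, down to N, 2× left (reaching L), up to I — 10 moves in all.
Check: all 11 open cells covered.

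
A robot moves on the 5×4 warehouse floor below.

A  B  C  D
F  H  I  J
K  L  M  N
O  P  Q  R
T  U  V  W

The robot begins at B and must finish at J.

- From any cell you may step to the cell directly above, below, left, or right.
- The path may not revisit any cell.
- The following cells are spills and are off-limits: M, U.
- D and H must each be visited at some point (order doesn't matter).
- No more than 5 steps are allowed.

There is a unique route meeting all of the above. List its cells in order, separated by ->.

B -> H -> I -> C -> D -> J

Any route must reach D and H and still end at J within 5 moves, so the order of the required stops is forced.
Route from B: down 1 to H, right 1 to I, up 1 to C, right 1 to D, down 1 to J — 5 moves in all.
Check: all required cells visited; 5 ≤ 5 moves.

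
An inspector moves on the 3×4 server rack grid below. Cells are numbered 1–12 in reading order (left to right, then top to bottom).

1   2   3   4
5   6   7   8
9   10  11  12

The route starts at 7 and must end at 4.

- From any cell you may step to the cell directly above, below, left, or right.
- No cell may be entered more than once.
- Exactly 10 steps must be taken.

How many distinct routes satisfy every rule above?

7

Need simple routes of exactly 10 moves from 7 to 4 (Manhattan distance 2, so 4 moves are spent on a detour and 4 undoing it).
Enumerating: 7 3 2 6 5 9 10 11 12 8 4 | 7 3 2 1 5 9 10 11 12 8 4 | 7 3 2 1 5 6 10 11 12 8 4 | 7 6 2 1 5 9 10 11 12 8 4 | 7 8 12 11 10 6 5 1 2 3 4 | 7 8 12 11 10 9 5 1 2 3 4 | 7 8 12 11 10 9 5 6 2 3 4.
That gives 7 routes.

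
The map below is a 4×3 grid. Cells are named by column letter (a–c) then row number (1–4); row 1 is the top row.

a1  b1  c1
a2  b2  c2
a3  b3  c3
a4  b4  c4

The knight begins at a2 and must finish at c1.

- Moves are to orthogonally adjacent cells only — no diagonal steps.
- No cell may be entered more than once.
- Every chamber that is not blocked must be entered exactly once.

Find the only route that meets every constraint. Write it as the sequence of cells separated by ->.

a2 -> a1 -> b1 -> b2 -> b3 -> a3 -> a4 -> b4 -> c4 -> c3 -> c2 -> c1

Need to visit all 12 open cells exactly once, starting at a2 and ending at c1.
Cell a4 has only two open neighbours (a3 and b4), so the path must pass straight through it: one of those is the cell it's entered from and the other is where it exits.
Route from a2: up to a1, right to b1, 2× down (reaching b3), left to a3, down to a4, 2× right (reaching c4), 3× up (reaching c1) — 11 moves in all.
Check: all 12 open cells covered.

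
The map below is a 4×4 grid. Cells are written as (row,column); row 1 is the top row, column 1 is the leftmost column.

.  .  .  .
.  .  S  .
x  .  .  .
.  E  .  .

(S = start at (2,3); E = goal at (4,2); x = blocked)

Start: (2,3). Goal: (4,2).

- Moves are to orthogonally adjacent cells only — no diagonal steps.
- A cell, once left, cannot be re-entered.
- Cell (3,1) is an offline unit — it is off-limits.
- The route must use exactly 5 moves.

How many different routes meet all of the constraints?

Need simple routes of exactly 5 moves from (2,3) to (4,2) (Manhattan distance 3, so 1 moves are spent on a detour and 1 undoing it).
Enumerating: (2,3) (1,3) (1,2) (2,2) (3,2) (4,2) | (2,3) (3,3) (3,4) (4,4) (4,3) (4,2) | (2,3) (2,2) (3,2) (3,3) (4,3) (4,2) | (2,3) (2,4) (3,4) (4,4) (4,3) (4,2) | (2,3) (2,4) (3,4) (3,3) (4,3) (4,2) | (2,3) (2,4) (3,4) (3,3) (3,2) (4,2).
That gives 6 routes.

6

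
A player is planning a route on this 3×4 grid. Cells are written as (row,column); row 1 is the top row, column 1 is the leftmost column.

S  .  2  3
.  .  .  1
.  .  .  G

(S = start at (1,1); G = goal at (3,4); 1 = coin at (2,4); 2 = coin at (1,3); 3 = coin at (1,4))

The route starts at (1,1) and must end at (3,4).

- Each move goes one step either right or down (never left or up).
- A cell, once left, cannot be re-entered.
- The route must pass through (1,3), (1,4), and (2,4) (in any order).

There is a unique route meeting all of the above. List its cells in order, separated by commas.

Moves only go right or down, so the column and row indices never decrease.
Route from (1,1): right 3 to (1,4), down 2 to (3,4) — 5 moves in all.
Check: all required cells visited.

(1,1), (1,2), (1,3), (1,4), (2,4), (3,4)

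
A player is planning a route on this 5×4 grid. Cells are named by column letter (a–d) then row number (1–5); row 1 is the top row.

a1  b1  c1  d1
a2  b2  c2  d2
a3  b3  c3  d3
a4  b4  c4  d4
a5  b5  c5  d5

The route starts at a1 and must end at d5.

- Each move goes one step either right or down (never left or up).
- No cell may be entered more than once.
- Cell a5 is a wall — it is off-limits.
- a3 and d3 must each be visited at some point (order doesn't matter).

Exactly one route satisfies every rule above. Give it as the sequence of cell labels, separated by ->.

Moves only go right or down, so the column and row indices never decrease.
Route from a1: down 2 to a3, right 3 to d3, down 2 to d5 — 7 moves in all.
Check: all required cells visited.

a1 -> a2 -> a3 -> b3 -> c3 -> d3 -> d4 -> d5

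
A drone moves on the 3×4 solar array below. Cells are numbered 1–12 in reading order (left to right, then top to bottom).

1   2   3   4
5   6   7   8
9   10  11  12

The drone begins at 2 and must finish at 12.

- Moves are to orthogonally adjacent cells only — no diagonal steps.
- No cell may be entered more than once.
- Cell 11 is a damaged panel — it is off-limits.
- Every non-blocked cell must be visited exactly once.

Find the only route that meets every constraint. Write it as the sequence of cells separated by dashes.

2 - 1 - 5 - 9 - 10 - 6 - 7 - 3 - 4 - 8 - 12

Need to visit all 11 open cells exactly once, starting at 2 and ending at 12.
Cell 9 has only two open neighbours (5 and 10), so the path must pass straight through it: one of those is the cell it's entered from and the other is where it exits.
Route from 2: left 1 to 1, down 2 to 9, right 1 to 10, up 1 to 6, right 1 to 7, up 1 to 3, right 1 to 4, down 2 to 12 — 10 moves in all.
Check: all 11 open cells covered.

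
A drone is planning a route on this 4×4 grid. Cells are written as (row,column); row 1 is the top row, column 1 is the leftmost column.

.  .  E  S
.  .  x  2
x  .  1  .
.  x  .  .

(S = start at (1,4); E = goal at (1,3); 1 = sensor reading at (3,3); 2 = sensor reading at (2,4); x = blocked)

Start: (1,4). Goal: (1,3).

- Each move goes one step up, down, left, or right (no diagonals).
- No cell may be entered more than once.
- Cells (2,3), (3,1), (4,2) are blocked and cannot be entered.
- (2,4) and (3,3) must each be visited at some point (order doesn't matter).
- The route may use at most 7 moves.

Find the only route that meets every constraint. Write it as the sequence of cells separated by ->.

(1,4) -> (2,4) -> (3,4) -> (3,3) -> (3,2) -> (2,2) -> (1,2) -> (1,3)

Any route must reach (2,4) and (3,3) and still end at (1,3) within 7 moves, so the order of the required stops is forced.
Route from (1,4): down 2 to (3,4), left 2 to (3,2), up 2 to (1,2), right 1 to (1,3) — 7 moves in all.
Check: all required cells visited; 7 ≤ 7 moves.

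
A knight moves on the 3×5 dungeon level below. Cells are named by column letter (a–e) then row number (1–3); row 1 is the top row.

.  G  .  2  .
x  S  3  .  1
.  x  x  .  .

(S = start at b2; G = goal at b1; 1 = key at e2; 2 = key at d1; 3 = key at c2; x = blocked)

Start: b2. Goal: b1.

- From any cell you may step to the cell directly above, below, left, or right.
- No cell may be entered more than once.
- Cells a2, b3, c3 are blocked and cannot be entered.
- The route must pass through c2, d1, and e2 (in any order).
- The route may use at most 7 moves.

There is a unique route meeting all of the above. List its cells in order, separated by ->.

b2 -> c2 -> d2 -> e2 -> e1 -> d1 -> c1 -> b1

The 7-move cap with required stops at c2, d1, e2 leaves no slack for detours.
Route from b2: 3× right (reaching e2), up to e1, 3× left (reaching b1) — 7 moves in all.
Check: all required cells visited; 7 ≤ 7 moves.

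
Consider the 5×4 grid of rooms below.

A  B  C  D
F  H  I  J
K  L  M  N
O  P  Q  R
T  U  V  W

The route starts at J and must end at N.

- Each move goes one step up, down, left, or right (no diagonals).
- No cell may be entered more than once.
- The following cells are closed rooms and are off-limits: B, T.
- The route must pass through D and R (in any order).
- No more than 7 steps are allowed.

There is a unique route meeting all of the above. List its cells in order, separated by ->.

J -> D -> C -> I -> M -> Q -> R -> N

Any route must reach D and R and still end at N within 7 moves, so the order of the required stops is forced.
Route from J: up to D, left to C, 3× down (reaching Q), right to R, up to N — 7 moves in all.
Check: all required cells visited; 7 ≤ 7 moves.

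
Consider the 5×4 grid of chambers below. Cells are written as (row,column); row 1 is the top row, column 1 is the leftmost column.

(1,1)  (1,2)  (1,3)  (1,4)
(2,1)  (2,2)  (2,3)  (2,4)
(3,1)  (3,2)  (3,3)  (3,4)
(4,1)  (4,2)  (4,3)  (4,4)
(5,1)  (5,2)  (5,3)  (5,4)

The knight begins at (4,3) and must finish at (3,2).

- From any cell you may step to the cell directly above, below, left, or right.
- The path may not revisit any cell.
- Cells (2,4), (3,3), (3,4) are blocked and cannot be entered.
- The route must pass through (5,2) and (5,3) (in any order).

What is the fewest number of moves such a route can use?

4

Any route passes through (5,2) and (5,3) in some order between (4,3) and (3,2). Summing Manhattan distances along each leg and taking the cheapest ordering ((4,3) → (5,3) → (5,2) → (3,2)) gives a lower bound of 1 + 1 + 2 = 4 moves.
A route of 4 moves achieves this: (4,3) → (5,3) → (5,2) → (4,2) → (3,2).
Since 4 matches the lower bound, it is optimal.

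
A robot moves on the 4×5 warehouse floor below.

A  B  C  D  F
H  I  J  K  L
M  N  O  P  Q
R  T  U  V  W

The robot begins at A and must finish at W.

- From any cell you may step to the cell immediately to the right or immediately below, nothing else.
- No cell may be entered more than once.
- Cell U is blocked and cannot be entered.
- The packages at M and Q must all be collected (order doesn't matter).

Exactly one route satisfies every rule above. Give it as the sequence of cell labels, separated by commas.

A, H, M, N, O, P, Q, W

Moves only go right or down, so the column and row indices never decrease.
Route from A: 2× down (reaching M), 4× right (reaching Q), down to W — 7 moves in all.
Check: all required cells visited.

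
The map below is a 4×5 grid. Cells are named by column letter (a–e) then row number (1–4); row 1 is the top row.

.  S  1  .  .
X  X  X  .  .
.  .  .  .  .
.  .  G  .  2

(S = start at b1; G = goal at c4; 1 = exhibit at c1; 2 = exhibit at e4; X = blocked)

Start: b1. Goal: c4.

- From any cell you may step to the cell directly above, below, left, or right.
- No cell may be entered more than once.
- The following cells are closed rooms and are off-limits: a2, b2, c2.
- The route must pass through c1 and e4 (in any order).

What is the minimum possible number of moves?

8

Any route passes through c1 and e4 in some order between b1 and c4. Summing Manhattan distances along each leg and taking the cheapest ordering (b1 → c1 → e4 → c4) gives a lower bound of 1 + 5 + 2 = 8 moves.
A route of 8 moves achieves this: b1 → c1 → d1 → d2 → d3 → e3 → e4 → d4 → c4.
Since 8 matches the lower bound, it is optimal.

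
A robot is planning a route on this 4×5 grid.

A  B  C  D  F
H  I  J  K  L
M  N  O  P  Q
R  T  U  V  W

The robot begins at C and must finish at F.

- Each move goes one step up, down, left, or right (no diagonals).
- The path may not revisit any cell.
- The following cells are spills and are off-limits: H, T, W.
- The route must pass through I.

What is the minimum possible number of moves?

6

Any route passes through I somewhere between C and F. Summing Manhattan distances along the two legs (C → I → F) gives a lower bound of 2 + 4 = 6 moves.
A route of 6 moves achieves this: C → B → I → J → K → D → F.
Since 6 matches the lower bound, it is optimal.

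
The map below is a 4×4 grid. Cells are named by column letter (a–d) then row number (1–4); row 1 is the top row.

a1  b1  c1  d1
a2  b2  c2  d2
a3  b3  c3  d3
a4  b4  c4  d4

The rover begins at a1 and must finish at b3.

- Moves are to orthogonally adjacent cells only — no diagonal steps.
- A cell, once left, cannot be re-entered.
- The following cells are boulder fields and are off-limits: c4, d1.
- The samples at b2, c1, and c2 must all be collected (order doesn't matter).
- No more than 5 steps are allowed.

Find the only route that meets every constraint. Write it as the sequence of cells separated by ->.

The budget equals the shortest possible length, so every move has to be on a shortest route through the required cells.
Route from a1: right 2 to c1, down 1 to c2, left 1 to b2, down 1 to b3 — 5 moves in all.
Check: all required cells visited; 5 ≤ 5 moves.

a1 -> b1 -> c1 -> c2 -> b2 -> b3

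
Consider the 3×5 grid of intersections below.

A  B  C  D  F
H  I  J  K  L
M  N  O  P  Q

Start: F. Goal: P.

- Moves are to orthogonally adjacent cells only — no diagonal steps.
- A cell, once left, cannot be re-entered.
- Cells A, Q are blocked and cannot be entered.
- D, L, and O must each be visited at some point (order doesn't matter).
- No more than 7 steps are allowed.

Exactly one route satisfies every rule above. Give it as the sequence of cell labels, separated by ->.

F -> L -> K -> D -> C -> J -> O -> P

The 7-move cap with required stops at D, L, O leaves no slack for detours.
Route from F: down to L, left to K, up to D, left to C, 2× down (reaching O), right to P — 7 moves in all.
Check: all required cells visited; 7 ≤ 7 moves.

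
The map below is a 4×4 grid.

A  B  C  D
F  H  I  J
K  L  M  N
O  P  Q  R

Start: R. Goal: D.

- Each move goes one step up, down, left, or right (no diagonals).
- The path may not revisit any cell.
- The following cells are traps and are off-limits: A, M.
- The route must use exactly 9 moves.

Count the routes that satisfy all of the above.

Need simple routes of exactly 9 moves from R to D (Manhattan distance 3, so 3 moves are spent on a detour and 3 undoing it).
Branch systematically from the start, pruning whenever the remaining move budget drops below the Manhattan distance to D or differs from it in parity. Every completion starts via Q: 10 (no valid completion starts via N).
That gives 10 routes.

10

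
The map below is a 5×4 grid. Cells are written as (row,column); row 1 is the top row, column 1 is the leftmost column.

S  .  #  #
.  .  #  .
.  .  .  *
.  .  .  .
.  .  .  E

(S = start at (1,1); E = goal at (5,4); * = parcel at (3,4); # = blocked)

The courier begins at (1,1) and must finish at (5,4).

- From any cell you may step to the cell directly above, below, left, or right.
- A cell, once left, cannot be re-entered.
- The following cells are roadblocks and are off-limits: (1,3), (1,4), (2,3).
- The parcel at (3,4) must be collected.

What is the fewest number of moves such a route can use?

7

Any route passes through (3,4) somewhere between (1,1) and (5,4). Summing Manhattan distances along the two legs ((1,1) → (3,4) → (5,4)) gives a lower bound of 5 + 2 = 7 moves.
A route of 7 moves achieves this: (1,1) → (2,1) → (3,1) → (3,2) → (3,3) → (3,4) → (4,4) → (5,4).
Since 7 matches the lower bound, it is optimal.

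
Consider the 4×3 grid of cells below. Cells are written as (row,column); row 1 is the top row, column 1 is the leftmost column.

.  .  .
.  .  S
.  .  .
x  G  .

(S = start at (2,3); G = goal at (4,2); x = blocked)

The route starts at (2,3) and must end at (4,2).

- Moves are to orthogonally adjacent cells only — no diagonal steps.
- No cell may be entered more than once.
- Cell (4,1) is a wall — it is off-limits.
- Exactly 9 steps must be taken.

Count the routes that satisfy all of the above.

Need simple routes of exactly 9 moves from (2,3) to (4,2) (Manhattan distance 3, so 3 moves are spent on a detour and 3 undoing it).
Enumerating: (2,3) (1,3) (1,2) (2,2) (2,1) (3,1) (3,2) (3,3) (4,3) (4,2) | (2,3) (1,3) (1,2) (1,1) (2,1) (3,1) (3,2) (3,3) (4,3) (4,2) | (2,3) (1,3) (1,2) (1,1) (2,1) (2,2) (3,2) (3,3) (4,3) (4,2) | (2,3) (2,2) (1,2) (1,1) (2,1) (3,1) (3,2) (3,3) (4,3) (4,2).
That gives 4 routes.

4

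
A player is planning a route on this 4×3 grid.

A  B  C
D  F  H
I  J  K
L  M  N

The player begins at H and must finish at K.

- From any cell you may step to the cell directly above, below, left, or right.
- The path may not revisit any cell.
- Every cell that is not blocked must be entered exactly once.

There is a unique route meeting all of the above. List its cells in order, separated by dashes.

Need to visit all 12 open cells exactly once, starting at H and ending at K.
Cell L has only two open neighbours (I and M), so the path must pass straight through it: one of those is the cell it's entered from and the other is where it exits.
Route from H: up 1 to C, left 2 to A, down 1 to D, right 1 to F, down 1 to J, left 1 to I, down 1 to L, right 2 to N, up 1 to K — 11 moves in all.
Check: all 12 open cells covered.

H - C - B - A - D - F - J - I - L - M - N - K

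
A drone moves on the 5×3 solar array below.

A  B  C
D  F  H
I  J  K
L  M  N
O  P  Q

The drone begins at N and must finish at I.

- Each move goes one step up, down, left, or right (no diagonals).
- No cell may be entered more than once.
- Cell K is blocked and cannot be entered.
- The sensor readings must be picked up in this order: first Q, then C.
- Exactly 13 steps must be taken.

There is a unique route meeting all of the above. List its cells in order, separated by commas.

The waypoints must appear in the order Q, C, with no cell reused.
Route from N: down 1 to Q, left 2 to O, up 1 to L, right 1 to M, up 2 to F, right 1 to H, up 1 to C, left 2 to A, down 2 to I — 13 moves in all.
Check: order respected (Q at step 1, C at step 9); 13 moves as required.

N, Q, P, O, L, M, J, F, H, C, B, A, D, I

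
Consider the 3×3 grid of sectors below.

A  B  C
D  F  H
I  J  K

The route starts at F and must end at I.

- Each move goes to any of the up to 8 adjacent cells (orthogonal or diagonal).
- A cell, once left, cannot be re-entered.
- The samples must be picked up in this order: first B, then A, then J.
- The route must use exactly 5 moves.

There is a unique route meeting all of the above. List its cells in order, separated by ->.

F -> B -> A -> D -> J -> I

The waypoints must appear in the order B, A, J, with no cell reused.
Route from F: up to B, left to A, down to D, down-right to J, left to I — 5 moves in all.
Check: order respected (B at step 1, A at step 2, J at step 4); 5 moves as required.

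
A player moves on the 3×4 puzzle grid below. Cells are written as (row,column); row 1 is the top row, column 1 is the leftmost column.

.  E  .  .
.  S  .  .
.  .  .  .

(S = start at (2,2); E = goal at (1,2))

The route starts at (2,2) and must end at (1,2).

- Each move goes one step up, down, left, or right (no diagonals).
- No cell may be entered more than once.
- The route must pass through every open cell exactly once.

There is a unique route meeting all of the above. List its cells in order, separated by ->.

(2,2) -> (2,3) -> (1,3) -> (1,4) -> (2,4) -> (3,4) -> (3,3) -> (3,2) -> (3,1) -> (2,1) -> (1,1) -> (1,2)

Need to visit all 12 open cells exactly once, starting at (2,2) and ending at (1,2).
Cell (1,1) has only two open neighbours ((2,1) and (1,2)), so the path must pass straight through it: one of those is the cell it's entered from and the other is where it exits.
Route from (2,2): right 1 to (2,3), up 1 to (1,3), right 1 to (1,4), down 2 to (3,4), left 3 to (3,1), up 2 to (1,1), right 1 to (1,2) — 11 moves in all.
Check: all 12 open cells covered.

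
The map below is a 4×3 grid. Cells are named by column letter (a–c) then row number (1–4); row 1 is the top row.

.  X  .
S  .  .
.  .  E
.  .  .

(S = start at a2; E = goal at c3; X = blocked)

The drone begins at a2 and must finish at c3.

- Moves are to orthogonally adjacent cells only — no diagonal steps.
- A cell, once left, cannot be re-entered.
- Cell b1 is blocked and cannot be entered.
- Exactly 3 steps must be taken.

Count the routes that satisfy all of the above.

3

Need simple routes of exactly 3 moves from a2 to c3 (Manhattan distance 3, so 0 moves are spent on a detour and 0 undoing it).
Enumerating: a2 a3 b3 c3 | a2 b2 b3 c3 | a2 b2 c2 c3.
That gives 3 routes.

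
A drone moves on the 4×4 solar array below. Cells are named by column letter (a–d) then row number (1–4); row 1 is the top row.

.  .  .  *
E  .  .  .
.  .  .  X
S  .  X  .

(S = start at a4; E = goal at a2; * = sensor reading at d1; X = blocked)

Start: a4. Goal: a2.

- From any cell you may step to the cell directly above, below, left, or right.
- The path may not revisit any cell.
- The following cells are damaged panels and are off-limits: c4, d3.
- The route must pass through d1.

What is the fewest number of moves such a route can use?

Any route passes through d1 somewhere between a4 and a2. Summing Manhattan distances along the two legs (a4 → d1 → a2) gives a lower bound of 6 + 4 = 10 moves.
A route of 10 moves achieves this: a4 → a3 → b3 → b2 → c2 → d2 → d1 → c1 → b1 → a1 → a2.
Since 10 matches the lower bound, it is optimal.

10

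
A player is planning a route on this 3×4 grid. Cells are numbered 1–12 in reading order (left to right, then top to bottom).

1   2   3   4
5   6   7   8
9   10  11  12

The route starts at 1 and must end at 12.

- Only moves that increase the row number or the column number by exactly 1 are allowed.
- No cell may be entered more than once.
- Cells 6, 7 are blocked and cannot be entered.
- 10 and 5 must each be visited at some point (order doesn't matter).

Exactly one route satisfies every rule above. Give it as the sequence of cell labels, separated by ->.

1 -> 5 -> 9 -> 10 -> 11 -> 12

Moves only go right or down, so the column and row indices never decrease.
Route from 1: 2× down (reaching 9), 3× right (reaching 12) — 5 moves in all.
Check: all required cells visited.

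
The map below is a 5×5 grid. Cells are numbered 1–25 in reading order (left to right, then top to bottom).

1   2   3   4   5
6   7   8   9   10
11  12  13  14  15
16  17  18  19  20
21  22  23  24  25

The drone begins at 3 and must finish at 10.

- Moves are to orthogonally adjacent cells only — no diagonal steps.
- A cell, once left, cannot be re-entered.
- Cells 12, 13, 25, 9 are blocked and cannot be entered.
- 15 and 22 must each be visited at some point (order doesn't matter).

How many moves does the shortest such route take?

Any route passes through 15 and 22 in some order between 3 and 10. Summing Manhattan distances along each leg and taking the cheapest ordering (3 → 22 → 15 → 10) gives a lower bound of 5 + 5 + 1 = 11 moves.
That bound ignores the blocked cells. Measuring each leg by the fewest moves that actually steer around them (3→22: 7; 22→15: 5; 15→10: 1) raises the lower bound to 13.
A route of 13 moves exists: 3 → 8 → 7 → 6 → 11 → 16 → 21 → 22 → 17 → 18 → 19 → 14 → 15 → 10.
Since 13 matches that lower bound, it is optimal.

13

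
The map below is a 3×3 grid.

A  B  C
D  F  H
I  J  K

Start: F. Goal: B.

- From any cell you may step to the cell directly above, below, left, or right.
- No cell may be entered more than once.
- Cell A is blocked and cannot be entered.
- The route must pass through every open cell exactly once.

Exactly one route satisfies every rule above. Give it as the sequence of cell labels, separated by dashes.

F - D - I - J - K - H - C - B

Need to visit all 8 open cells exactly once, starting at F and ending at B.
Cell I has only two open neighbours (D and J), so the path must pass straight through it: one of those is the cell it's entered from and the other is where it exits.
Route from F: left 1 to D, down 1 to I, right 2 to K, up 2 to C, left 1 to B — 7 moves in all.
Check: all 8 open cells covered.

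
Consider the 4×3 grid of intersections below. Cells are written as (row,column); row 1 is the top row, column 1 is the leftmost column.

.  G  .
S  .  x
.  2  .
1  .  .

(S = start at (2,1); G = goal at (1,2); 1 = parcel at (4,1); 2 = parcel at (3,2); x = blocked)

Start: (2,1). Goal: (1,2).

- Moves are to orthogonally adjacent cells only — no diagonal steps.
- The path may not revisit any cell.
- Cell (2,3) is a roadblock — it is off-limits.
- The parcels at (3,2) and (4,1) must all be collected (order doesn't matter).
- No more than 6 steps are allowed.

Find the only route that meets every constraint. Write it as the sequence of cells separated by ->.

(2,1) -> (3,1) -> (4,1) -> (4,2) -> (3,2) -> (2,2) -> (1,2)

Any route must reach (3,2) and (4,1) and still end at (1,2) within 6 moves, so the order of the required stops is forced.
Route from (2,1): down 2 to (4,1), right 1 to (4,2), up 3 to (1,2) — 6 moves in all.
Check: all required cells visited; 6 ≤ 6 moves.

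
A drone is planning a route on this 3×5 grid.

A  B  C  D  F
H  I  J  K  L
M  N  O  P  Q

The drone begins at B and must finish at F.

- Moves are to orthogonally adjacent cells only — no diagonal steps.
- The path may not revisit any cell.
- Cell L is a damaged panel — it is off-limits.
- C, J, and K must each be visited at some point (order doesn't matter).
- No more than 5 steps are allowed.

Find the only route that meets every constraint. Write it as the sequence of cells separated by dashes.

B - C - J - K - D - F

The 5-move cap with required stops at C, J, K leaves no slack for detours.
Route from B: right to C, down to J, right to K, up to D, right to F — 5 moves in all.
Check: all required cells visited; 5 ≤ 5 moves.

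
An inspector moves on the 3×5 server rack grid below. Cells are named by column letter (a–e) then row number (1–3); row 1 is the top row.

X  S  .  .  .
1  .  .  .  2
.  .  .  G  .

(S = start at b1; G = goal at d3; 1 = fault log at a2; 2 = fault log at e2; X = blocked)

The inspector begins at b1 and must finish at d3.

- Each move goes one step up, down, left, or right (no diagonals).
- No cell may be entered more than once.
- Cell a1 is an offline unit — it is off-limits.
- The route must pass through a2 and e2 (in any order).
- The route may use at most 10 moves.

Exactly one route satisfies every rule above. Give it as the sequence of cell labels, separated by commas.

b1, b2, a2, a3, b3, c3, c2, d2, e2, e3, d3

The budget equals the shortest possible length, so every move has to be on a shortest route through the required cells.
Route from b1: down to b2, left to a2, down to a3, 2× right (reaching c3), up to c2, 2× right (reaching e2), down to e3, left to d3 — 10 moves in all.
Check: all required cells visited; 10 ≤ 10 moves.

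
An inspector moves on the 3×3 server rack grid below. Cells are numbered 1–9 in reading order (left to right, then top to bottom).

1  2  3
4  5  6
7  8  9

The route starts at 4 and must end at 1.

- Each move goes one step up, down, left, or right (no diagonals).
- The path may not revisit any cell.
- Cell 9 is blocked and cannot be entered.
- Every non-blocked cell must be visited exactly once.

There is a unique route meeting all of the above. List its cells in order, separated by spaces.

Need to visit all 8 open cells exactly once, starting at 4 and ending at 1.
Route from 4: down 1 to 7, right 1 to 8, up 1 to 5, right 1 to 6, up 1 to 3, left 2 to 1 — 7 moves in all.
Check: all 8 open cells covered.

4 7 8 5 6 3 2 1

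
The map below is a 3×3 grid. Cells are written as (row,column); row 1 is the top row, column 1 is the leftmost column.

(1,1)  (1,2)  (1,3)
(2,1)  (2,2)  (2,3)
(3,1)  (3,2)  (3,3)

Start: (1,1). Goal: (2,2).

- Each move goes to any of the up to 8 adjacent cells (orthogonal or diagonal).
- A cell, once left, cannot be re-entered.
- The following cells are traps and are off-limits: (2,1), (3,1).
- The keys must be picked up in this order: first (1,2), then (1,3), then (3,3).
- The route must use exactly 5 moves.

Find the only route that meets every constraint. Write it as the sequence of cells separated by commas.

The waypoints must appear in the order (1,2), (1,3), (3,3), with no cell reused.
Route from (1,1): right 2 to (1,3), down 2 to (3,3), up-left 1 to (2,2) — 5 moves in all.
Check: order respected ((1,2) at step 1, (1,3) at step 2, (3,3) at step 4); 5 moves as required.

(1,1), (1,2), (1,3), (2,3), (3,3), (2,2)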